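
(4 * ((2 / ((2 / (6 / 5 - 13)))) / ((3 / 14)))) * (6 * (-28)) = 185024 / 5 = 37004.80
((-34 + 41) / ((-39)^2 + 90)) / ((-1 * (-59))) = 7 / 95049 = 0.00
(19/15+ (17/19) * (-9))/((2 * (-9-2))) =967/3135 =0.31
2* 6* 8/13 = 96/13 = 7.38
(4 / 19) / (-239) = -4 / 4541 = -0.00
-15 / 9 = -5 / 3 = -1.67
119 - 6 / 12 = 237 / 2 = 118.50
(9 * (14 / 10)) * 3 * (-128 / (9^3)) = -896 / 135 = -6.64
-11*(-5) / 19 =2.89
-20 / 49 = -0.41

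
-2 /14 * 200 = -200 /7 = -28.57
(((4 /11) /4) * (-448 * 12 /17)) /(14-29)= 1792 /935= 1.92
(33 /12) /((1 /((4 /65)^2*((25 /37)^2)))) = 0.00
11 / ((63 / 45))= 55 / 7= 7.86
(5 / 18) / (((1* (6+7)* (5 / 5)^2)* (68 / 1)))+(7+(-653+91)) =-8831155 / 15912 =-555.00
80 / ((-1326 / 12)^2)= 320 / 48841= 0.01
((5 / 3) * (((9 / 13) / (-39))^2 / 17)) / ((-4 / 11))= -165 / 1942148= -0.00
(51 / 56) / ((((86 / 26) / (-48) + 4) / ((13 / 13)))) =3978 / 17171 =0.23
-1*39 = -39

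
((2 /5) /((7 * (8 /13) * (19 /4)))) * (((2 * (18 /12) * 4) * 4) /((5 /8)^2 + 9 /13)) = 519168 /599165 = 0.87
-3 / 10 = -0.30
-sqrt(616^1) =-2 * sqrt(154) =-24.82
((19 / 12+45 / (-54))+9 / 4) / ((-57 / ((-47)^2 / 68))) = -1.71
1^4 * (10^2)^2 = 10000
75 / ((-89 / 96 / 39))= -280800 / 89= -3155.06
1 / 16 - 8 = -127 / 16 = -7.94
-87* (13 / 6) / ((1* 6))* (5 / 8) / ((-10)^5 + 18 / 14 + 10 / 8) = 13195 / 67198296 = 0.00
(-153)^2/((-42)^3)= -867/2744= -0.32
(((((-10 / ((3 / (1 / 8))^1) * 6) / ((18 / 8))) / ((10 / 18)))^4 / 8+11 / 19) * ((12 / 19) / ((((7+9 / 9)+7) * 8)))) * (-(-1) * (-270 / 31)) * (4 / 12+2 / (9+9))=-588 / 11191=-0.05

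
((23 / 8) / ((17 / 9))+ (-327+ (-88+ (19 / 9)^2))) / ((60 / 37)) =-166713749 / 660960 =-252.23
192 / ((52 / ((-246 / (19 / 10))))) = -118080 / 247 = -478.06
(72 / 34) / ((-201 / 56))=-672 / 1139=-0.59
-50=-50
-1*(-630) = 630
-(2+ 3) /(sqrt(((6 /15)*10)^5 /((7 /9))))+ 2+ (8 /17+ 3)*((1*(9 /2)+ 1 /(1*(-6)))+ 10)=2639 /51 - 5*sqrt(7) /96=51.61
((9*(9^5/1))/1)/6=177147/2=88573.50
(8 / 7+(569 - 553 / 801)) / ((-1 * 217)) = -3192920 / 1216719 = -2.62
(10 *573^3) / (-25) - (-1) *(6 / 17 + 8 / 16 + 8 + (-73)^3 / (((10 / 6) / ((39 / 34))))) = -75520733.18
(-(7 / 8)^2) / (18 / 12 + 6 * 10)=-0.01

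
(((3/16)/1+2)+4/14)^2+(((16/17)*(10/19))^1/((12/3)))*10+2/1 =9.36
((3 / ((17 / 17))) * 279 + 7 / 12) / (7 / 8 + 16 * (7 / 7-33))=-20102 / 12267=-1.64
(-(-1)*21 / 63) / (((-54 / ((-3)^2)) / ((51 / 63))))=-17 / 378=-0.04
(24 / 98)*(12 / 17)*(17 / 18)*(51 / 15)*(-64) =-8704 / 245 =-35.53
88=88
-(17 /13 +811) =-10560 /13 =-812.31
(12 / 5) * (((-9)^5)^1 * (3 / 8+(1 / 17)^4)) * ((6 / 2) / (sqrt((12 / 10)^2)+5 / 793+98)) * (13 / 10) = -1372784612278599 / 657064718260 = -2089.27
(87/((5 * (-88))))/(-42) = 29/6160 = 0.00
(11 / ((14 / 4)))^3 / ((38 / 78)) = 415272 / 6517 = 63.72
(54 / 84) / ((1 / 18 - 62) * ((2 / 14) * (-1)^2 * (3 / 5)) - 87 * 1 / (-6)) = 27 / 386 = 0.07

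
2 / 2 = 1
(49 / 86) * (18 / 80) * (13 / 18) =637 / 6880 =0.09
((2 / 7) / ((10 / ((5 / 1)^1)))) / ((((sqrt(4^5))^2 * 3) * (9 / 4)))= 0.00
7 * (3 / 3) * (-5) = -35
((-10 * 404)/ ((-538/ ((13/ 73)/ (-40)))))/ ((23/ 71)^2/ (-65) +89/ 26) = -430224145/ 44029826119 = -0.01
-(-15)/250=3/50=0.06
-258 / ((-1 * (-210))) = -43 / 35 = -1.23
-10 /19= -0.53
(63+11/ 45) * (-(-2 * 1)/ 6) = 2846/ 135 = 21.08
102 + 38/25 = 2588/25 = 103.52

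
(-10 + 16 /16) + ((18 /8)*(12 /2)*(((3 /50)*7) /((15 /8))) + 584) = 72253 /125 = 578.02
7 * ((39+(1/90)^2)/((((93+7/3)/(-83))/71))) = -13031232151/772200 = -16875.46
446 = 446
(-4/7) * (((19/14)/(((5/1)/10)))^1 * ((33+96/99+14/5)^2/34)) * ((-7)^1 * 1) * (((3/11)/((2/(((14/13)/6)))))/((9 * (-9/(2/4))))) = -699361291/10721803950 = -0.07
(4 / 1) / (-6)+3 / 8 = -7 / 24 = -0.29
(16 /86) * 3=24 /43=0.56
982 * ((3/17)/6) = 491/17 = 28.88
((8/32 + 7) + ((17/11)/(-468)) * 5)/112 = 18619/288288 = 0.06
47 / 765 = 0.06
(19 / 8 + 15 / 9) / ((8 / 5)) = 485 / 192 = 2.53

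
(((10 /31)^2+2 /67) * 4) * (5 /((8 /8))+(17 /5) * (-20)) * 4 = -134.98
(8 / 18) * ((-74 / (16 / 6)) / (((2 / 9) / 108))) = -5994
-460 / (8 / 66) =-3795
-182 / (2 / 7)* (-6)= 3822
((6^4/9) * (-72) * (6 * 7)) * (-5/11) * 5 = 10886400/11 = 989672.73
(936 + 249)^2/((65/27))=7582815/13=583293.46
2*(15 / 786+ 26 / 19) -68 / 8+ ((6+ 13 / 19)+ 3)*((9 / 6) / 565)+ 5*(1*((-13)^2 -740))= -8045916973 / 2812570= -2860.70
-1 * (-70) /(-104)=-35 /52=-0.67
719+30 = 749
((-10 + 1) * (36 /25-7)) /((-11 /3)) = -3753 /275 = -13.65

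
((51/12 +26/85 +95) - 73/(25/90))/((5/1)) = -55503/1700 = -32.65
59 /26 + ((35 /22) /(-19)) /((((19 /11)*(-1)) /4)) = 23119 /9386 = 2.46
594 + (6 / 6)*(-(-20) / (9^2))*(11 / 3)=144562 / 243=594.91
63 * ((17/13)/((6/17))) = 6069/26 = 233.42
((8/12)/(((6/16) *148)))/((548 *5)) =1/228105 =0.00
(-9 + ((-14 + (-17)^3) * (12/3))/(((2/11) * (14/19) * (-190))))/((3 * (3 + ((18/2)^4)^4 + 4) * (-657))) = -53567/255661195455889468560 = -0.00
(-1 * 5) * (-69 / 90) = 23 / 6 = 3.83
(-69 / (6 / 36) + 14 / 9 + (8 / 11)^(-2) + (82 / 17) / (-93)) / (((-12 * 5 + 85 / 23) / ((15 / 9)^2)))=14333620355 / 707579712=20.26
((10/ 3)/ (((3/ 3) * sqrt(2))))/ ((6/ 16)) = 40 * sqrt(2)/ 9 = 6.29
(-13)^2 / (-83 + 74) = -169 / 9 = -18.78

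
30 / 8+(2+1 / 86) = 991 / 172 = 5.76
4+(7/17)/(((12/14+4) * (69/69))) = 2361/578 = 4.08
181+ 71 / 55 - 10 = 9476 / 55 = 172.29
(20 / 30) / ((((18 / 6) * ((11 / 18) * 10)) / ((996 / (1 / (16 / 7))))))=31872 / 385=82.78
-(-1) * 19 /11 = 19 /11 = 1.73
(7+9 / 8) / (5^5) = 13 / 5000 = 0.00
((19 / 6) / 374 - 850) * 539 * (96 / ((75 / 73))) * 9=-163744844088 / 425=-385281986.09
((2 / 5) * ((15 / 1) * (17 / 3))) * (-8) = -272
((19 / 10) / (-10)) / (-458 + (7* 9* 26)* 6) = -19 / 937000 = -0.00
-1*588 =-588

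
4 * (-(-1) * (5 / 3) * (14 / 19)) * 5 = 1400 / 57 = 24.56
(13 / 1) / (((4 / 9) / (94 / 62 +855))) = 776646 / 31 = 25053.10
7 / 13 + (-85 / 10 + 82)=1925 / 26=74.04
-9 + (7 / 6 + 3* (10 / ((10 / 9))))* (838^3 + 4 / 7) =348086199337 / 21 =16575533301.76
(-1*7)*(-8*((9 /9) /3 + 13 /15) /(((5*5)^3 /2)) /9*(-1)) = -224 /234375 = -0.00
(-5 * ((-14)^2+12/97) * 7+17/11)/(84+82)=-7322591/177122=-41.34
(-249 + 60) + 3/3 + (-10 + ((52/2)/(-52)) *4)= -200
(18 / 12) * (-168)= -252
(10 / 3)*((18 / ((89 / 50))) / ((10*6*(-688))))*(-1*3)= 75 / 30616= 0.00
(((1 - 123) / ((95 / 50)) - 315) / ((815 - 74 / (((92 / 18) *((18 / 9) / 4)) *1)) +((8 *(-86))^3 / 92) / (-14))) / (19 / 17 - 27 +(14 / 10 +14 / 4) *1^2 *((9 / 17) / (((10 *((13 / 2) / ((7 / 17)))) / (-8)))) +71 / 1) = -0.00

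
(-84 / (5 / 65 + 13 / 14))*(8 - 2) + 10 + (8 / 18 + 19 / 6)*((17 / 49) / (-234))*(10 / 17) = -237871633 / 484218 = -491.25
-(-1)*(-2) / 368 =-1 / 184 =-0.01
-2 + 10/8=-3/4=-0.75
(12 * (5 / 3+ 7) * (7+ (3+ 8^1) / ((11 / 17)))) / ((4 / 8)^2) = 9984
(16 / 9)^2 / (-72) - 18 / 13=-13538 / 9477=-1.43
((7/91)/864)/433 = 1/4863456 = 0.00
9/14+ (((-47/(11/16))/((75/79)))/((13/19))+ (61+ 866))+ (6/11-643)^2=683073288367/1651650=413570.24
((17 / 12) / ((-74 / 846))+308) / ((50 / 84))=906927 / 1850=490.23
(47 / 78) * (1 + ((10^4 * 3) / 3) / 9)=470423 / 702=670.12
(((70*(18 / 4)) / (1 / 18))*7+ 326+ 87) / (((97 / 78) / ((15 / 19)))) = 46920510 / 1843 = 25458.77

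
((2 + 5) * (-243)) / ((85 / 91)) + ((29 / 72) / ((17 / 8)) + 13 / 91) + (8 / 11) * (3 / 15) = -21448403 / 11781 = -1820.59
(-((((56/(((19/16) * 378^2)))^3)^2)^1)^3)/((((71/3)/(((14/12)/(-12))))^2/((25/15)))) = -0.00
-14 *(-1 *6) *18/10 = 756/5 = 151.20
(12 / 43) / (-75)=-4 / 1075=-0.00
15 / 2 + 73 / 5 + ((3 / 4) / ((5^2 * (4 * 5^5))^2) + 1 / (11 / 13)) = 100039062500033 / 4296875000000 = 23.28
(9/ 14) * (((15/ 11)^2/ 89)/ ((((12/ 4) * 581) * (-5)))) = -135/ 87595046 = -0.00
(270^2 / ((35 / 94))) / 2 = 685260 / 7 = 97894.29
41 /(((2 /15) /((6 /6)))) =615 /2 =307.50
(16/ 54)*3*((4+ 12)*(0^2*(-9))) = 0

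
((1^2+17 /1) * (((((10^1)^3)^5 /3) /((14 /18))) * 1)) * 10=540000000000000000 /7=77142857142857142.86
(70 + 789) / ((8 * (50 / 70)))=6013 / 40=150.32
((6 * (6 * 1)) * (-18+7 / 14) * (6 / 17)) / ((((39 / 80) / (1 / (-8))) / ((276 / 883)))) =3477600 / 195143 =17.82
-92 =-92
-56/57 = -0.98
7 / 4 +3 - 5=-1 / 4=-0.25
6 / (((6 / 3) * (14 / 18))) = 27 / 7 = 3.86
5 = 5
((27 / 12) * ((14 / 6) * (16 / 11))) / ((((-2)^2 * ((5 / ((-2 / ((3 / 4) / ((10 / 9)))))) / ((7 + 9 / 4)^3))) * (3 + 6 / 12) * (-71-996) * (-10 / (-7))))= 354571 / 2112660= 0.17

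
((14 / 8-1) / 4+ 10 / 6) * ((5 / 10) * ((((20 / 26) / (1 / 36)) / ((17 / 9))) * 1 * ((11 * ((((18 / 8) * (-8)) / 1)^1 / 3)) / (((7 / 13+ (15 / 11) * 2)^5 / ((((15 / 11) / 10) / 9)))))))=-55266327996165 / 1510404655363276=-0.04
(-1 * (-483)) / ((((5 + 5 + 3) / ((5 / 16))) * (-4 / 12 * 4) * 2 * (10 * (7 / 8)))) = -207 / 416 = -0.50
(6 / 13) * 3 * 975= 1350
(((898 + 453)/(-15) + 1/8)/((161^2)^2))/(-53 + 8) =10793/3628250501400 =0.00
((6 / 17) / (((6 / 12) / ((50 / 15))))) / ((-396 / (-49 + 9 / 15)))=44 / 153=0.29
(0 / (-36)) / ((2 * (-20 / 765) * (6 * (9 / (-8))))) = 0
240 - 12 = 228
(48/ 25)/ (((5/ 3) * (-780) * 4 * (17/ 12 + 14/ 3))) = -36/ 593125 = -0.00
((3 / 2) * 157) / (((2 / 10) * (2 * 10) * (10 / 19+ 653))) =2983 / 33112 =0.09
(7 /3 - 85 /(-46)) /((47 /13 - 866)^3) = -1267669 /194451878996478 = -0.00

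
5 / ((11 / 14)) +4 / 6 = 232 / 33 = 7.03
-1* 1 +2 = 1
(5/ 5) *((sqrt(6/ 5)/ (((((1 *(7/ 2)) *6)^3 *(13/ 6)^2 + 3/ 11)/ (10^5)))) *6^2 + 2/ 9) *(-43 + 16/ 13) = -637120000 *sqrt(30)/ 921037 - 362/ 39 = -3798.11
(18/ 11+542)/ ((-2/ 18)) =-53820/ 11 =-4892.73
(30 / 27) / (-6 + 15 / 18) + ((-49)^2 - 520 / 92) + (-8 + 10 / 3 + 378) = 5921749 / 2139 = 2768.47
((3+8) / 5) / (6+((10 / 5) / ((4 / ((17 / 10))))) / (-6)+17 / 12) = 88 / 291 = 0.30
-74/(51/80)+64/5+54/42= -101.99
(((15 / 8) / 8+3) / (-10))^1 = -207 / 640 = -0.32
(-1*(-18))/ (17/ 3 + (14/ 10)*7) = 135/ 116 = 1.16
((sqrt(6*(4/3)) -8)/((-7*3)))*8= 64/21 -16*sqrt(2)/21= 1.97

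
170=170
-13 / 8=-1.62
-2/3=-0.67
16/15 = 1.07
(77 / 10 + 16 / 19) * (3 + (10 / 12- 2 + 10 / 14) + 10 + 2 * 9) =694103 / 2660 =260.94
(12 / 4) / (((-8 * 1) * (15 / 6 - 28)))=1 / 68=0.01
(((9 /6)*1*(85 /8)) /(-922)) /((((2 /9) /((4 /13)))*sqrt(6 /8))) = -765*sqrt(3) /47944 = -0.03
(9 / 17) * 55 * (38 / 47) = 18810 / 799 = 23.54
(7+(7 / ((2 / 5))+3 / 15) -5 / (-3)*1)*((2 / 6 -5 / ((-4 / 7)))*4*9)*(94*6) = 24313758 / 5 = 4862751.60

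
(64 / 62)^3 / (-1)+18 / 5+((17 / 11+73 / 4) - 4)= 119909237 / 6554020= 18.30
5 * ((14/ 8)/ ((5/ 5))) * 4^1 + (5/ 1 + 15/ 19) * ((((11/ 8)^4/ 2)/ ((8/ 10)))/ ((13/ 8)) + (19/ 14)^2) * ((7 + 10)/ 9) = 5218346785/ 74360832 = 70.18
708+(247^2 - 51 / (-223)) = 13762942 / 223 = 61717.23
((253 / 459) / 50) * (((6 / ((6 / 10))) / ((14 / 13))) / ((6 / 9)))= 3289 / 21420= 0.15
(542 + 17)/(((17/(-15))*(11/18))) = -150930/187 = -807.11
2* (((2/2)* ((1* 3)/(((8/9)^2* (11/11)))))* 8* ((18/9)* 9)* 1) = 1093.50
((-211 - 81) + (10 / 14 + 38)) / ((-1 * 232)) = 1773 / 1624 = 1.09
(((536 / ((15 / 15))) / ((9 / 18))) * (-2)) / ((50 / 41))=-43952 / 25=-1758.08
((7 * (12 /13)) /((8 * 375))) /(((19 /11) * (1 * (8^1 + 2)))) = 77 /617500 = 0.00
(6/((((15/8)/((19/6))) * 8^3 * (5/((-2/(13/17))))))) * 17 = -5491/31200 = -0.18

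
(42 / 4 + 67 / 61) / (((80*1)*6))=283 / 11712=0.02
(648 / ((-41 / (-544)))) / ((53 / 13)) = 4582656 / 2173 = 2108.91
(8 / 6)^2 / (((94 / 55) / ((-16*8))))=-56320 / 423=-133.14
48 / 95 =0.51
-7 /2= -3.50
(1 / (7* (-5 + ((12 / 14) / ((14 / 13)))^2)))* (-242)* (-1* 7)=-290521 / 5242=-55.42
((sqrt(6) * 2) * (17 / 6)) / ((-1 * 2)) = -17 * sqrt(6) / 6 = -6.94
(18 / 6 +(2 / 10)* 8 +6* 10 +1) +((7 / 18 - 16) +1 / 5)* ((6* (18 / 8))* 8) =-7994 / 5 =-1598.80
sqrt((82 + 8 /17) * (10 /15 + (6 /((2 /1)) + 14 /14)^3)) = 2 * sqrt(3467847) /51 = 73.03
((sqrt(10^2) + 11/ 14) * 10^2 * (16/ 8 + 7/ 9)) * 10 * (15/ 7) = 9437500/ 147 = 64200.68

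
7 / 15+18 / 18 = 22 / 15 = 1.47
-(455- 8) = -447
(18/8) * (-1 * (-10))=45/2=22.50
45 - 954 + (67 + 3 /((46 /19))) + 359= -22161 /46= -481.76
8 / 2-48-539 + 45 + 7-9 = -540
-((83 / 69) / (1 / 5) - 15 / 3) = -70 / 69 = -1.01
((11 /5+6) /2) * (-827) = -33907 /10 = -3390.70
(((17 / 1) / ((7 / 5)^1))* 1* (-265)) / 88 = -22525 / 616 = -36.57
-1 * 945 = -945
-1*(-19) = 19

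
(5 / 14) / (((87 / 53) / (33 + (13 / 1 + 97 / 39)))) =501115 / 47502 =10.55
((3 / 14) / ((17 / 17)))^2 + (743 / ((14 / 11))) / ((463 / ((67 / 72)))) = 1.22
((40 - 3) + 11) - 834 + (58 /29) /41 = -32224 /41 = -785.95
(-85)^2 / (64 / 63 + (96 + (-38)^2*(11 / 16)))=1820700 / 274621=6.63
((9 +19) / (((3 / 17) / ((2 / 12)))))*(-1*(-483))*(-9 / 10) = -57477 / 5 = -11495.40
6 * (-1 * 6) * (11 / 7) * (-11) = 4356 / 7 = 622.29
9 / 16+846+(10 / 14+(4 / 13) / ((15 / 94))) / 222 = 2052299531 / 2424240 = 846.57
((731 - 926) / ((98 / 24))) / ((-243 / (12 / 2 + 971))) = 254020 / 1323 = 192.00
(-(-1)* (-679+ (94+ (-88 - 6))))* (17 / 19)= -607.53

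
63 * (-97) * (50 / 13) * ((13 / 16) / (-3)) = 50925 / 8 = 6365.62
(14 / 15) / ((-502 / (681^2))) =-1082109 / 1255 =-862.24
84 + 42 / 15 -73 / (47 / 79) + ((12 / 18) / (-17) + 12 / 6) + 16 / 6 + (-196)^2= 460040933 / 11985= 38384.73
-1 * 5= -5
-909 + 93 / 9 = -2696 / 3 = -898.67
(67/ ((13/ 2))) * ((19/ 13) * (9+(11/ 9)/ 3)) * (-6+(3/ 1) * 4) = 1293368/ 1521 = 850.34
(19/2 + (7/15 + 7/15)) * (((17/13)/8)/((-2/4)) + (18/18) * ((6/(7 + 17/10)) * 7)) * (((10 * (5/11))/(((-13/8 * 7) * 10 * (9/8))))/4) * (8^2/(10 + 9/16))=-395511808/156542841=-2.53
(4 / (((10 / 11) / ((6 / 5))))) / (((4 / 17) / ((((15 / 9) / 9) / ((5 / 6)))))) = 374 / 75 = 4.99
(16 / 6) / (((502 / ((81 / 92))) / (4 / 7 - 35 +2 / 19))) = -123255 / 767809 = -0.16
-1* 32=-32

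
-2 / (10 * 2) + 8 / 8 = 9 / 10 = 0.90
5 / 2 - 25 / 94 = 105 / 47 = 2.23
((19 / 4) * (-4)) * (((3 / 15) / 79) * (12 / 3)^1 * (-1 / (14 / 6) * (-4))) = -912 / 2765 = -0.33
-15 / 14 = -1.07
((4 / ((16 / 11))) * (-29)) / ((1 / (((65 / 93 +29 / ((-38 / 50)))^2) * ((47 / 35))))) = -3284303684365 / 21856023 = -150269.96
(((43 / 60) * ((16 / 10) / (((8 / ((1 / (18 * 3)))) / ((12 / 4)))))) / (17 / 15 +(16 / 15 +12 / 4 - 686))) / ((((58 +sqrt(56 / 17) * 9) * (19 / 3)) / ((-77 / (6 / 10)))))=1632323 / 367774641216 - 3311 * sqrt(238) / 40863849024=0.00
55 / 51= 1.08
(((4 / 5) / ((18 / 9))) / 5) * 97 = 194 / 25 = 7.76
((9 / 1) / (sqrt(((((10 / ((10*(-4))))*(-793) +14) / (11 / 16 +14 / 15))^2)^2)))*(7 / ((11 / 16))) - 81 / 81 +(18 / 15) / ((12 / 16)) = 119991412 / 198220275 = 0.61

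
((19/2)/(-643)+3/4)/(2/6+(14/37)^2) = 7766337/5033404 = 1.54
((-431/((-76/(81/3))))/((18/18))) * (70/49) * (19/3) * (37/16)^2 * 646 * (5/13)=42881084325/23296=1840705.89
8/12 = 2/3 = 0.67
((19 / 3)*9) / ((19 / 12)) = 36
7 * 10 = 70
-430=-430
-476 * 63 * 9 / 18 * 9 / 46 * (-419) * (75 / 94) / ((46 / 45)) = 95415256125 / 99452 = 959410.13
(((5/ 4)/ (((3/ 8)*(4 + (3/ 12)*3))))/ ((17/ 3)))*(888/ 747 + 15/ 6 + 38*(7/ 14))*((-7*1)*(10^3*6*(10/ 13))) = -90776.63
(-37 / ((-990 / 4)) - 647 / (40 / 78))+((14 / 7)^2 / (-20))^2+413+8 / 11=-8392559 / 9900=-847.73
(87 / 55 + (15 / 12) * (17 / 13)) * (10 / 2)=16.08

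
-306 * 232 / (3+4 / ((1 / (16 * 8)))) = -70992 / 515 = -137.85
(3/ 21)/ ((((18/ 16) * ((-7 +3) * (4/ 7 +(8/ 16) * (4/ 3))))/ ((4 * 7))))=-28/ 39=-0.72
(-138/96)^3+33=123001/4096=30.03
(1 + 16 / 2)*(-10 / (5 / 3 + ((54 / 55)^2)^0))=-135 / 4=-33.75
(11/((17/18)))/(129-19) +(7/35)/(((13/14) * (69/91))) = 0.39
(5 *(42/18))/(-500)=-7/300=-0.02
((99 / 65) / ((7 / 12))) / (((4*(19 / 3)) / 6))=5346 / 8645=0.62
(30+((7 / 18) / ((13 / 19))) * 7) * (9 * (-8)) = -31804 / 13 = -2446.46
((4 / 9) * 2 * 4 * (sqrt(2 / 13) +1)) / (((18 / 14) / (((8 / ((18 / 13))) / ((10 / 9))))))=448 * sqrt(26) / 405 +5824 / 405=20.02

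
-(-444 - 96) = 540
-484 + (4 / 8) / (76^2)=-5591167 / 11552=-484.00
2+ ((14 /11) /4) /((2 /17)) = 207 /44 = 4.70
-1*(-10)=10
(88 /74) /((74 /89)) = 1958 /1369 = 1.43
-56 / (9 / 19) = -1064 / 9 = -118.22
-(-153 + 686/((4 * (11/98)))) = -15124/11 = -1374.91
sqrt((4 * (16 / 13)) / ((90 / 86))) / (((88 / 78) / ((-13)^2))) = 338 * sqrt(2795) / 55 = 324.90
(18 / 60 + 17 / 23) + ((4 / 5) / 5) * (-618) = -112517 / 1150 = -97.84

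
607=607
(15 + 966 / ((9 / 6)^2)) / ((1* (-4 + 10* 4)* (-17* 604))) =-1333 / 1108944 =-0.00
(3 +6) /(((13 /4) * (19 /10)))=360 /247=1.46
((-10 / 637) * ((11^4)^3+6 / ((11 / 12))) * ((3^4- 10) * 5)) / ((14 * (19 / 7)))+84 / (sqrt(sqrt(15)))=-61277814055605325 / 133133+28 * 15^(3 / 4) / 5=-460275168815.57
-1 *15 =-15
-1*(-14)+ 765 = 779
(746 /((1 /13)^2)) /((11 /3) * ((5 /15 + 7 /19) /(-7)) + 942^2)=0.14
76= 76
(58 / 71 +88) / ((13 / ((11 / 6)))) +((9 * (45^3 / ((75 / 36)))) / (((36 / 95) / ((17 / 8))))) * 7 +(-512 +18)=15452040.40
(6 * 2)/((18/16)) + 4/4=35/3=11.67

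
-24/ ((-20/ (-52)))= -312/ 5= -62.40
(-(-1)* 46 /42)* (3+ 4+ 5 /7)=414 /49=8.45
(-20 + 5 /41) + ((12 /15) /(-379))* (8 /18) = -13900481 /699255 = -19.88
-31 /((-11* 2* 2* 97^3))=31 /40157612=0.00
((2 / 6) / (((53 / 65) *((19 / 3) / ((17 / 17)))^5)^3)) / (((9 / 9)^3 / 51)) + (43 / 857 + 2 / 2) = 2034108584001413455437244575 / 1936923396044456486830711111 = 1.05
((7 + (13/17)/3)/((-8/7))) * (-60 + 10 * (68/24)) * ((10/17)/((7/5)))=439375/5202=84.46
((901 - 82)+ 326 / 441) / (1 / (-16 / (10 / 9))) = -578408 / 49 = -11804.24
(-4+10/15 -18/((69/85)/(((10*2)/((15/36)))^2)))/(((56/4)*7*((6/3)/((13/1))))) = -22914775/6762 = -3388.76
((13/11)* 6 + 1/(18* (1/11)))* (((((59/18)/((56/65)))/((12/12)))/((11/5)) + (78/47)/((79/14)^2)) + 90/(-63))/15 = 350066461145/1931931406944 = 0.18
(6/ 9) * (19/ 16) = 19/ 24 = 0.79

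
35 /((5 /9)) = 63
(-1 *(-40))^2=1600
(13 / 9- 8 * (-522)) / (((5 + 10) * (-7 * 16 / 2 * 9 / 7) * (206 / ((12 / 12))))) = -0.02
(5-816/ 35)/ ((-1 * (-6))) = -641/ 210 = -3.05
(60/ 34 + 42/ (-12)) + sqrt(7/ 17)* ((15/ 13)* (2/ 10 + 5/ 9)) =-59/ 34 + 2* sqrt(119)/ 39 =-1.18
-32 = -32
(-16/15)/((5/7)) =-112/75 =-1.49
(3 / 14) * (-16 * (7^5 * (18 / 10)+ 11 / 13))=-47195376 / 455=-103726.10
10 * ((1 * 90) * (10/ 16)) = 1125/ 2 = 562.50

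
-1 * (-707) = 707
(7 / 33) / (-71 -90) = -1 / 759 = -0.00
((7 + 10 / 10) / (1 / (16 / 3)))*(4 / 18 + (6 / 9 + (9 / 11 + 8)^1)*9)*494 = 535764736 / 297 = 1803921.67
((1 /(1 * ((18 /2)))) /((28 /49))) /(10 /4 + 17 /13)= 0.05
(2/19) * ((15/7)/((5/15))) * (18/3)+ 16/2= 1604/133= 12.06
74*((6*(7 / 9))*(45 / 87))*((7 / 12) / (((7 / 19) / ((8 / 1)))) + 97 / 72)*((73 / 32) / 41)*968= 11541683615 / 85608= 134820.15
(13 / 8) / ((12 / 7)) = 91 / 96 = 0.95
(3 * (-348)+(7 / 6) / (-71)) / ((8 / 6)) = -444751 / 568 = -783.01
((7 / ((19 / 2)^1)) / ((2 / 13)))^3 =753571 / 6859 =109.87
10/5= 2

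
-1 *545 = -545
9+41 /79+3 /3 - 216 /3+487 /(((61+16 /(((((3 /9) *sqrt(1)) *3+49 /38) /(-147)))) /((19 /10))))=-1382275733 /22138170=-62.44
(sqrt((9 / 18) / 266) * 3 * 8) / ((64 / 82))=123 * sqrt(133) / 1064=1.33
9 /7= 1.29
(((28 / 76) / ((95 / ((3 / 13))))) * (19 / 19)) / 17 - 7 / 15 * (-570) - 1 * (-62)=130840861 / 398905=328.00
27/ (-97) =-0.28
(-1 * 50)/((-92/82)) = 1025/23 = 44.57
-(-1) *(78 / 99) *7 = 182 / 33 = 5.52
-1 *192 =-192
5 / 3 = 1.67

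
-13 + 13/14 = -169/14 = -12.07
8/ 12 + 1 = 5/ 3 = 1.67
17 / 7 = 2.43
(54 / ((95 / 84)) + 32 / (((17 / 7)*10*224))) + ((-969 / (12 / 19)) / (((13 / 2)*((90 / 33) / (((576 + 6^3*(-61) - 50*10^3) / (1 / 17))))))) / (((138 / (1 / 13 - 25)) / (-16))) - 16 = 3341466637155181 / 12555010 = 266146075.32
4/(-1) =-4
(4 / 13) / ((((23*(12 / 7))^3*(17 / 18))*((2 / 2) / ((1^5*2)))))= 343 / 32266884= 0.00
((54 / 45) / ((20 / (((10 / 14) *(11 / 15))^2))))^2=14641 / 54022500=0.00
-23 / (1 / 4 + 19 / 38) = -92 / 3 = -30.67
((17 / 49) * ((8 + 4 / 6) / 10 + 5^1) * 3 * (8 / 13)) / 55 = 1088 / 15925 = 0.07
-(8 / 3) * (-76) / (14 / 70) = 3040 / 3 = 1013.33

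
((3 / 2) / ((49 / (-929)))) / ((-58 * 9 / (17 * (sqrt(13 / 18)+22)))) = 21.16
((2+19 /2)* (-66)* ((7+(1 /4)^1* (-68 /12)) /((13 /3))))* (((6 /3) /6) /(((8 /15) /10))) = -1271325 /208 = -6112.14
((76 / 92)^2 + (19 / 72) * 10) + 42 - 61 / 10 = 3734653 / 95220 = 39.22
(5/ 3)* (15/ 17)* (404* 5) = 50500/ 17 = 2970.59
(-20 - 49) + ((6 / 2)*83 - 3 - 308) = -131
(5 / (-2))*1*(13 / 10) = -13 / 4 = -3.25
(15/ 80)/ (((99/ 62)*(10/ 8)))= 31/ 330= 0.09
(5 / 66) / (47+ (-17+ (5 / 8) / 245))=980 / 388113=0.00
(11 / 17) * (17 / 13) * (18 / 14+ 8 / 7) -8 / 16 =283 / 182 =1.55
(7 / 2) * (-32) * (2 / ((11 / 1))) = -224 / 11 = -20.36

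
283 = 283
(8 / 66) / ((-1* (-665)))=4 / 21945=0.00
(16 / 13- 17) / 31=-205 / 403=-0.51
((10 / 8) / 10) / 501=1 / 4008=0.00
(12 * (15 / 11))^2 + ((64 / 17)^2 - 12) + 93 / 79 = 748979569 / 2762551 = 271.12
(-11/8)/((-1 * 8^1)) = 11/64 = 0.17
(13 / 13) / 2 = 1 / 2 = 0.50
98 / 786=0.12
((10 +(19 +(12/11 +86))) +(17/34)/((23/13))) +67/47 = 2801497/23782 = 117.80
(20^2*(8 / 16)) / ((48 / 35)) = 875 / 6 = 145.83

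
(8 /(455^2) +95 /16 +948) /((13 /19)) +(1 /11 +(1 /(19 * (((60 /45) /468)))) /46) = 288698034324099 /206995188400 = 1394.71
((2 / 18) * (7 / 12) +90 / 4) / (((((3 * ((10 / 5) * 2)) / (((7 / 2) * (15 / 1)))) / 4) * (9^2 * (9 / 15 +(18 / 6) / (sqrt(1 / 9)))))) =426475 / 839808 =0.51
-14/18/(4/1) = -7/36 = -0.19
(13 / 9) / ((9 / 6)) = 26 / 27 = 0.96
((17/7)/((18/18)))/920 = 17/6440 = 0.00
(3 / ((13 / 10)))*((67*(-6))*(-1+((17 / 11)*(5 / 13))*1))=699480 / 1859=376.27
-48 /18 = -2.67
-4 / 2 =-2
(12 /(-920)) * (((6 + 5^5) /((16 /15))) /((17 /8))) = -28179 /1564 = -18.02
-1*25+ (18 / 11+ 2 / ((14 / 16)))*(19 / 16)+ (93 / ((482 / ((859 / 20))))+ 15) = 546411 / 185570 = 2.94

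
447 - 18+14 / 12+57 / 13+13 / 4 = 68297 / 156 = 437.80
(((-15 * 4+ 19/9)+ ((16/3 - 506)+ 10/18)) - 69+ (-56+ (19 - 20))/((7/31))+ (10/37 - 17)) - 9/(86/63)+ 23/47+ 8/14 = -943959983/1046878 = -901.69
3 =3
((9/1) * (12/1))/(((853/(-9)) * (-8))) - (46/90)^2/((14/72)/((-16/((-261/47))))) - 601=-424092414517/701293950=-604.73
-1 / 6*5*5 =-25 / 6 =-4.17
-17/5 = -3.40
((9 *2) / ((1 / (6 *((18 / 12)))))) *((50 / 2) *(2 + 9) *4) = 178200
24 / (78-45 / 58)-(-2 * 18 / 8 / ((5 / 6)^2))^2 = -38892292 / 933125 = -41.68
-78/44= -39/22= -1.77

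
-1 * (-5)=5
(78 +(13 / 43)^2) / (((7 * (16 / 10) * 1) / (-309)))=-223084095 / 103544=-2154.49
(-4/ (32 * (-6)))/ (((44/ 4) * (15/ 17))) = 17/ 7920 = 0.00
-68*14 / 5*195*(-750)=27846000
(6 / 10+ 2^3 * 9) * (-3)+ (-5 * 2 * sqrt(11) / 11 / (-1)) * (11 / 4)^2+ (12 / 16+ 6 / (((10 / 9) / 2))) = -825 / 4+ 55 * sqrt(11) / 8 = -183.45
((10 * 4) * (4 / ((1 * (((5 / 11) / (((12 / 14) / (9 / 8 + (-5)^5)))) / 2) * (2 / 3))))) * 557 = -28233216 / 174937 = -161.39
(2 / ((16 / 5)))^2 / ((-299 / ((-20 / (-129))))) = -125 / 617136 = -0.00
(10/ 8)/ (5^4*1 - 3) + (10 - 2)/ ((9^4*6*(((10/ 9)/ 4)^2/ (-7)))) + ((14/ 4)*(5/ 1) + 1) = 279371819/ 15114600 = 18.48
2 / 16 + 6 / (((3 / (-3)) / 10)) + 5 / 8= -237 / 4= -59.25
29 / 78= 0.37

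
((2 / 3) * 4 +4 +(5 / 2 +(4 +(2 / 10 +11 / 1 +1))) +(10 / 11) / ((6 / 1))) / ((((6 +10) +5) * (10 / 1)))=401 / 3300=0.12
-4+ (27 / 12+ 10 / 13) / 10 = -1923 / 520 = -3.70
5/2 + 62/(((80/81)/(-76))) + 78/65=-23836/5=-4767.20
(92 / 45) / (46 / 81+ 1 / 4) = 3312 / 1325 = 2.50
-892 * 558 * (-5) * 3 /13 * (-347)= -2590715880 /13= -199285836.92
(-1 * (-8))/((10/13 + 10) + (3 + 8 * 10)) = 104/1219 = 0.09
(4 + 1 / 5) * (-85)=-357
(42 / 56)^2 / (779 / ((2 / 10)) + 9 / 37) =333 / 2305984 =0.00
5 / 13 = 0.38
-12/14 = -6/7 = -0.86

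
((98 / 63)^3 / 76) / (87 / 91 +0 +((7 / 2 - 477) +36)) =-124852 / 1100475801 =-0.00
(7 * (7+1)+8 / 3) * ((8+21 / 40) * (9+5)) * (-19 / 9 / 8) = -498883 / 270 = -1847.71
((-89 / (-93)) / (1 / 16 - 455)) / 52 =-356 / 8800311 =-0.00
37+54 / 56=1063 / 28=37.96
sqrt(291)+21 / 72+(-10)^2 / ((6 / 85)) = sqrt(291)+34007 / 24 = 1434.02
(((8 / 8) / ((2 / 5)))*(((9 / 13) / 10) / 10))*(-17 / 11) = -153 / 5720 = -0.03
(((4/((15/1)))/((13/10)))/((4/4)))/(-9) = -8/351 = -0.02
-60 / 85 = -12 / 17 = -0.71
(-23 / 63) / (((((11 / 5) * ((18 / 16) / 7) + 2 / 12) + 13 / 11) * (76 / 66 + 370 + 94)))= -11132 / 24140945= -0.00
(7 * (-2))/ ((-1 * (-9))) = -14/ 9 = -1.56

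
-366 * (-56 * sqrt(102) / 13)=20496 * sqrt(102) / 13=15923.03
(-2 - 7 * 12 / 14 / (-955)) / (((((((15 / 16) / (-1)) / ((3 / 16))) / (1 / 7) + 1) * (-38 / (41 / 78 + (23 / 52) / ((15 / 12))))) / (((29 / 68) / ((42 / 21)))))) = -69629 / 240602700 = -0.00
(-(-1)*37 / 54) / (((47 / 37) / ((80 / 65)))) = 10952 / 16497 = 0.66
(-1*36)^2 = 1296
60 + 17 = 77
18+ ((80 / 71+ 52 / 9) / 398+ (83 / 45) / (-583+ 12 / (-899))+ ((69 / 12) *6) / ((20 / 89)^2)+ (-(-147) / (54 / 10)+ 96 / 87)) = 729.53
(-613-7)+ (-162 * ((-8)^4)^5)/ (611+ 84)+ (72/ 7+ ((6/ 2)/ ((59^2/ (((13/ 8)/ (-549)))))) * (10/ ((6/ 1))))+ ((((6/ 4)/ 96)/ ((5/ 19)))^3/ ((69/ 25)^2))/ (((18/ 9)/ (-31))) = -692970507732076089639865508747791997/ 2578604890450821120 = -268738537764474293.33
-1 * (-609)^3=225866529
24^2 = 576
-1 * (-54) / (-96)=-9 / 16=-0.56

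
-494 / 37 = -13.35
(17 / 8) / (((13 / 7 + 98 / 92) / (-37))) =-26.90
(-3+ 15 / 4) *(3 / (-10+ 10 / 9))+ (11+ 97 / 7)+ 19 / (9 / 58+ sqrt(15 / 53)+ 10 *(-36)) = 423215172177243 / 17238052543040 - 63916 *sqrt(795) / 23086677513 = 24.55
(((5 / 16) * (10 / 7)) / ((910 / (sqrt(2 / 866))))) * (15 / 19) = 75 * sqrt(433) / 83849584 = 0.00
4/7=0.57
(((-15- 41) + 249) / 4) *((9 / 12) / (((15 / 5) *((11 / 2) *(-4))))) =-193 / 352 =-0.55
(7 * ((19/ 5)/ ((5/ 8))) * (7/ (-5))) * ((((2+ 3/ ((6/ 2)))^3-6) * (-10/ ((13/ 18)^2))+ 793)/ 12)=-122849174/ 63375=-1938.45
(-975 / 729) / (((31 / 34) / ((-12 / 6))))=22100 / 7533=2.93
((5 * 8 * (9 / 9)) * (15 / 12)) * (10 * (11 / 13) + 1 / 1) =6150 / 13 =473.08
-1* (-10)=10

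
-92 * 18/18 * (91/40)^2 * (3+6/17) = -1596.53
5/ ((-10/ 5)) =-5/ 2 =-2.50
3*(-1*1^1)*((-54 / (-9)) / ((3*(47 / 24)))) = -144 / 47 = -3.06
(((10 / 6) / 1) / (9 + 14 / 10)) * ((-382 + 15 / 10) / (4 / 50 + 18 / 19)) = -9036875 / 152256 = -59.35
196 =196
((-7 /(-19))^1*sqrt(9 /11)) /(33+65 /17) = 357*sqrt(11) /130834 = 0.01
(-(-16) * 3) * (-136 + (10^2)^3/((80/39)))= 23393472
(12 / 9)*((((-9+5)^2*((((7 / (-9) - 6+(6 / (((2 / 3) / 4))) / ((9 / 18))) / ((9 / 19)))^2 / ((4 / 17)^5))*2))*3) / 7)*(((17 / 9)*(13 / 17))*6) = 2295997250228669 / 551124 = 4166026611.49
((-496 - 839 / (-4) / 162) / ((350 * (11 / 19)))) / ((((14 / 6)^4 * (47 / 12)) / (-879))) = 16061468607 / 868921900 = 18.48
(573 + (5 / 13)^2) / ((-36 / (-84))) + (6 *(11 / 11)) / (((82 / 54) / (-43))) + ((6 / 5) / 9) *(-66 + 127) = 122183498 / 103935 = 1175.58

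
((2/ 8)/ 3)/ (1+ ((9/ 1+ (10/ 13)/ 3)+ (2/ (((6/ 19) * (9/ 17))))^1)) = 117/ 31196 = 0.00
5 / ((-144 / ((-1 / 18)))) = 0.00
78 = 78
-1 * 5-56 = -61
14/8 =7/4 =1.75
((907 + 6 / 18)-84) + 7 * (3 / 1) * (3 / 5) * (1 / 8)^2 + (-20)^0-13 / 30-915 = -29089 / 320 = -90.90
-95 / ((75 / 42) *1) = -266 / 5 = -53.20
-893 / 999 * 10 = -8.94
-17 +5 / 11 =-182 / 11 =-16.55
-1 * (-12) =12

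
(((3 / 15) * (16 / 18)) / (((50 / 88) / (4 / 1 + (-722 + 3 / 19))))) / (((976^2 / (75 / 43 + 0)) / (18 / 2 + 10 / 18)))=-150029 / 38177460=-0.00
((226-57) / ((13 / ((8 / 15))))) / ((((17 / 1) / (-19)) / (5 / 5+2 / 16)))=-741 / 85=-8.72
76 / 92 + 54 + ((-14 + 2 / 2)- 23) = 433 / 23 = 18.83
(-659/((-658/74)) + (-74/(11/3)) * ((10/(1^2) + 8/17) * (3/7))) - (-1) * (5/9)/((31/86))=-255930775/17164917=-14.91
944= 944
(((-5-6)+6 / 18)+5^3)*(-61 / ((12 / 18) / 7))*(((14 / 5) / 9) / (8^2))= -1025227 / 2880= -355.98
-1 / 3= -0.33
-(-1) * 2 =2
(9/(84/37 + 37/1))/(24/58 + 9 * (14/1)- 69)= 29/7265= 0.00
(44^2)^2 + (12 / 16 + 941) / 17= 254874295 / 68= 3748151.40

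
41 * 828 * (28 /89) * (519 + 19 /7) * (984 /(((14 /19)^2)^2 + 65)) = 1927083425167872 /22949273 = 83971436.71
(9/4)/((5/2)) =9/10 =0.90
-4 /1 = -4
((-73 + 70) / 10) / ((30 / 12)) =-3 / 25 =-0.12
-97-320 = -417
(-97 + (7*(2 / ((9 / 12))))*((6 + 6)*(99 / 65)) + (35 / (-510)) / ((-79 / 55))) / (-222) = -127913543 / 116276940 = -1.10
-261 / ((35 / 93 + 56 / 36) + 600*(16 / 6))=-72819 / 446939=-0.16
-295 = -295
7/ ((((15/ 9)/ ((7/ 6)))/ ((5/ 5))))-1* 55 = -501/ 10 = -50.10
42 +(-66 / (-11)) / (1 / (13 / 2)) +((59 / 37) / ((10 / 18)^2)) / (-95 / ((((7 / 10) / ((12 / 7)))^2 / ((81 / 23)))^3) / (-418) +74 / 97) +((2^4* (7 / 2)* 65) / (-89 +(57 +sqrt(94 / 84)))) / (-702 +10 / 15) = 1365* sqrt(1974) / 11298743 +326549058928181629031717303019183 / 4023285203098734118352805128950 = 81.17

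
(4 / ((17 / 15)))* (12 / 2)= 360 / 17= 21.18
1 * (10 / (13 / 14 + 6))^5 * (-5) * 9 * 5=-12101040000000 / 8587340257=-1409.17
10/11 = 0.91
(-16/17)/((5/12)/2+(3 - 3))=-384/85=-4.52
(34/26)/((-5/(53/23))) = -0.60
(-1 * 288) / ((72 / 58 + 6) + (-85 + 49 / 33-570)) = 68904 / 154621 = 0.45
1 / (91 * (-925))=-1 / 84175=-0.00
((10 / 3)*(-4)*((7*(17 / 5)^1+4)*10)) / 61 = -11120 / 183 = -60.77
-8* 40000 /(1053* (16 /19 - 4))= 304000 /3159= 96.23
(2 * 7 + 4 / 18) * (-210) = -8960 / 3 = -2986.67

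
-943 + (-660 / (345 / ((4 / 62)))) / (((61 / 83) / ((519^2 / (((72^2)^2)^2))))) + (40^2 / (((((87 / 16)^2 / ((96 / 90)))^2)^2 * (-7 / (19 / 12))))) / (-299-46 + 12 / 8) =-8247380774211188942011108527054684947 / 8745896913913332383180301847756800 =-943.00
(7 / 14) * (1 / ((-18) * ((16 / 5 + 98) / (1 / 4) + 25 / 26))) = -65 / 949482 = -0.00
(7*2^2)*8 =224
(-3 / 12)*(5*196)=-245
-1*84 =-84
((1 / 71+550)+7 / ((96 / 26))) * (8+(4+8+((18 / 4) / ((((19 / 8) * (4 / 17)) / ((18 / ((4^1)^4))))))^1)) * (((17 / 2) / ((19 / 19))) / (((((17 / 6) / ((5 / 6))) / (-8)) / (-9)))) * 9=12700452436155 / 690688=18388117.99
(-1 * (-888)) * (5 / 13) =4440 / 13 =341.54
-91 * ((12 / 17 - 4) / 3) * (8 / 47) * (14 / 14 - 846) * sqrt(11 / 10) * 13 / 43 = -44783648 * sqrt(110) / 103071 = -4557.00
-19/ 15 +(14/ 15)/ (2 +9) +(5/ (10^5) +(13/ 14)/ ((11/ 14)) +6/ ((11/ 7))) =3.82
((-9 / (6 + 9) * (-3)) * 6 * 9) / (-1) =-486 / 5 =-97.20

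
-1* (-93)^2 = -8649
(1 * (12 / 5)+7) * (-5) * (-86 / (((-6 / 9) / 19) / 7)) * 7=-5644653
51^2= 2601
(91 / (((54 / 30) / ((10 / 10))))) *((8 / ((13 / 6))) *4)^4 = 5284823040 / 2197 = 2405472.48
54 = 54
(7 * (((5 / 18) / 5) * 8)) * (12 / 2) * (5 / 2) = 140 / 3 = 46.67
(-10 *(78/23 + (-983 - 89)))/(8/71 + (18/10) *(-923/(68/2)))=-2966564600/13534051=-219.19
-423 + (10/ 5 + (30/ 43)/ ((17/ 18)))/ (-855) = -264379117/ 625005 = -423.00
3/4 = 0.75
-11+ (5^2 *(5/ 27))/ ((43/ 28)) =-9271/ 1161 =-7.99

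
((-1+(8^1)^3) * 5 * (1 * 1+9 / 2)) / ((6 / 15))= 140525 / 4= 35131.25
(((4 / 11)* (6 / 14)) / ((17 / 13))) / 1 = 156 / 1309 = 0.12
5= 5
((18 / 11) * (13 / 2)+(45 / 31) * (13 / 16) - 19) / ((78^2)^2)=-39197 / 201954145536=-0.00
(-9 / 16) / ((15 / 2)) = -3 / 40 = -0.08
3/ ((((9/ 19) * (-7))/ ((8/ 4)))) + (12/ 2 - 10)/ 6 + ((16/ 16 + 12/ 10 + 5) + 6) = 1126/ 105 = 10.72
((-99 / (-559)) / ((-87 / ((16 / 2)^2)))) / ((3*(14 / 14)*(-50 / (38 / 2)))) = 6688 / 405275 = 0.02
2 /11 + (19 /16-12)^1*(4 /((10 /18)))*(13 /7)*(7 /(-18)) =24819 /440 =56.41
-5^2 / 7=-3.57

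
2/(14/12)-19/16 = 59/112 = 0.53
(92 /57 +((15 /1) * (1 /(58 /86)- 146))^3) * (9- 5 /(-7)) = -98956343303.00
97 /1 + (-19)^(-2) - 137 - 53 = -33572 /361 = -93.00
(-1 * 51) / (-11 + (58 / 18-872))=459 / 7918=0.06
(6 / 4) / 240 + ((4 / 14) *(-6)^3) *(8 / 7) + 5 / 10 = -548991 / 7840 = -70.02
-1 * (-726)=726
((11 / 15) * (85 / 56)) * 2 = 187 / 84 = 2.23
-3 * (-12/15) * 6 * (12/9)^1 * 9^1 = 864/5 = 172.80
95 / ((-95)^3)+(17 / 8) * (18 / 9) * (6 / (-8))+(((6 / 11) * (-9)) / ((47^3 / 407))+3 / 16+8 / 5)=-1329939378 / 937002575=-1.42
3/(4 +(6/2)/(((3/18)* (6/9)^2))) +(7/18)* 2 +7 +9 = 13493/801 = 16.85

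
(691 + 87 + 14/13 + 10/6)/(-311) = -30449/12129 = -2.51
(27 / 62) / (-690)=-9 / 14260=-0.00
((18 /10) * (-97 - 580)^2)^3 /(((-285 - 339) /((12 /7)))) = -70187462315697315681 /45500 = -1542581589355984.96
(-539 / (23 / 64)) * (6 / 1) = -206976 / 23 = -8998.96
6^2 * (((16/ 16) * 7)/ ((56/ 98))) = 441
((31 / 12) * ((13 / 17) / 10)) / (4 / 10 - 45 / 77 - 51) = -31031 / 8040048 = -0.00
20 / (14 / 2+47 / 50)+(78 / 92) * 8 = 84932 / 9131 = 9.30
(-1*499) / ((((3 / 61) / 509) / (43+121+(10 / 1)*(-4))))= -1921187924 / 3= -640395974.67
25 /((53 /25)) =625 /53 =11.79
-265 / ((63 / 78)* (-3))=6890 / 63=109.37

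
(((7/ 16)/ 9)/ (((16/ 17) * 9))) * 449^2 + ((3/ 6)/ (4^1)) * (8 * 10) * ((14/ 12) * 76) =42376439/ 20736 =2043.62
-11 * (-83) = 913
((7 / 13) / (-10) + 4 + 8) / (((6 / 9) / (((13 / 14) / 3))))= 1553 / 280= 5.55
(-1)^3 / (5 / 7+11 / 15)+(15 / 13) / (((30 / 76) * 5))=-1049 / 9880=-0.11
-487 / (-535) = 487 / 535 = 0.91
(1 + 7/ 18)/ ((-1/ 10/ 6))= -83.33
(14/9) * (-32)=-448/9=-49.78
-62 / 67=-0.93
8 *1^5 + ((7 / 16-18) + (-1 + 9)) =-25 / 16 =-1.56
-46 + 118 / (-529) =-24452 / 529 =-46.22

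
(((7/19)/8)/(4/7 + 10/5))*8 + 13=4495/342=13.14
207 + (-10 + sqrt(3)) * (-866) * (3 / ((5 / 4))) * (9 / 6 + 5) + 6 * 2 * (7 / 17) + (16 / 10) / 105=1207623511 / 8925 - 67548 * sqrt(3) / 5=111908.64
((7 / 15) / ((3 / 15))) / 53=7 / 159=0.04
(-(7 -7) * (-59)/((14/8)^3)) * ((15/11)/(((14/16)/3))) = 0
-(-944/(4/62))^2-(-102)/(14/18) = -1498667050/7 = -214095292.86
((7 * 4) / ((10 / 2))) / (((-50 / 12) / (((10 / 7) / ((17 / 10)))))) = -1.13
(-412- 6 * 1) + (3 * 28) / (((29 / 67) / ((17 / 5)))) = 35066 / 145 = 241.83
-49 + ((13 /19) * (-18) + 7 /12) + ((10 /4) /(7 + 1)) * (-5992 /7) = -74837 /228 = -328.23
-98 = -98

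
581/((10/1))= 581/10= 58.10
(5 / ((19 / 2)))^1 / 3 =10 / 57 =0.18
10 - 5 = 5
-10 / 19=-0.53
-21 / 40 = -0.52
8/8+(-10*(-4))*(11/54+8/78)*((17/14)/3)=43921/7371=5.96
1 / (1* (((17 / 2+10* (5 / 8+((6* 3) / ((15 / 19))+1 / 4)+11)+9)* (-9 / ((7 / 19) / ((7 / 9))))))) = -4 / 27683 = -0.00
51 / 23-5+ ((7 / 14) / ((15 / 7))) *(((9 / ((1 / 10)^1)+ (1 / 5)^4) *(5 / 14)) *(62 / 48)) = 28586963 / 4140000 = 6.91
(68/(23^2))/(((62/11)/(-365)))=-136510/16399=-8.32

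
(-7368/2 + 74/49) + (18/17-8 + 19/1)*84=-2223734/833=-2669.55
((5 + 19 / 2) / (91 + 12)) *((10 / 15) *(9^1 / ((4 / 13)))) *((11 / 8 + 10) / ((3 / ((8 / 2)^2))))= 166.54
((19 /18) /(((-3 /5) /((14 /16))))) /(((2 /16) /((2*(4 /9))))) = -10.95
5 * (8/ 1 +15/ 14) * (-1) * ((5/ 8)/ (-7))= 3175/ 784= 4.05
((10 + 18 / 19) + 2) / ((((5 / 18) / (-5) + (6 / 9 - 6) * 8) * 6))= -738 / 14611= -0.05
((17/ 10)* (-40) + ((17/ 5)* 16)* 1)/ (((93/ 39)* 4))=-221/ 155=-1.43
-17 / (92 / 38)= -323 / 46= -7.02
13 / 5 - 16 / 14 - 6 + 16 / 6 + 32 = 30.12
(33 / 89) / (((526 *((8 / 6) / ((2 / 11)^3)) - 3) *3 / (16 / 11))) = 0.00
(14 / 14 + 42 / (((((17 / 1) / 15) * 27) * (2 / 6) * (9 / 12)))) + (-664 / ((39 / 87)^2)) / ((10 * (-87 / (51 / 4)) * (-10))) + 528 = 228251681 / 430950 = 529.65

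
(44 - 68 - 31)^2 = 3025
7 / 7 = 1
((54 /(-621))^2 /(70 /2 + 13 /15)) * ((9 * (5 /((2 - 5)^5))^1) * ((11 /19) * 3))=-550 /8111157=-0.00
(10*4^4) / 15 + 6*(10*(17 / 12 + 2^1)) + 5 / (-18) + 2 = 6793 / 18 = 377.39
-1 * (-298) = 298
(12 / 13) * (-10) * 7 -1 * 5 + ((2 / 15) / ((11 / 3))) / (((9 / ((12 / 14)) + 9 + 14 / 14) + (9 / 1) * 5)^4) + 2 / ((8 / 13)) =-66.37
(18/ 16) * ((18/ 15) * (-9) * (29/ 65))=-7047/ 1300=-5.42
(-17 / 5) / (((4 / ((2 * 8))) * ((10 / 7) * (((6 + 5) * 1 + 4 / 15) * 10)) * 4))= -357 / 16900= -0.02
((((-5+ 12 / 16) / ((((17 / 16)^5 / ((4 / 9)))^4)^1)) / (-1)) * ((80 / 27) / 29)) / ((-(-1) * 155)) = 1237940039285380274899124224 / 38073517323121434066686052629409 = 0.00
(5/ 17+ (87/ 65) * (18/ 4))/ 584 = 13961/ 1290640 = 0.01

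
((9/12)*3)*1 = 9/4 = 2.25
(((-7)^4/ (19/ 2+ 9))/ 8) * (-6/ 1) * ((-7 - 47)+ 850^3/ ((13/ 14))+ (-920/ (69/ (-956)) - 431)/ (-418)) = -25886566711653781/ 402116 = -64375868435.11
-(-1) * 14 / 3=14 / 3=4.67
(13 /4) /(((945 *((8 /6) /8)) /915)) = 793 /42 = 18.88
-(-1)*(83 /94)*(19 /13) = 1.29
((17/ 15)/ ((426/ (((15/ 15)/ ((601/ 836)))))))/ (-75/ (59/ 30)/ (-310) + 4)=12996874/ 14480190495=0.00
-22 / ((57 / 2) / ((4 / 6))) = -0.51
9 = 9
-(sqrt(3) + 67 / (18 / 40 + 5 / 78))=-52260 / 401- sqrt(3)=-132.06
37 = 37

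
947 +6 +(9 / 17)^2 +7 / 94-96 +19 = 23807053 / 27166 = 876.35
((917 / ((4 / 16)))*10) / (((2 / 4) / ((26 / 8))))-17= 238403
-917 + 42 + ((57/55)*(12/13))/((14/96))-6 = -4376573/5005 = -874.44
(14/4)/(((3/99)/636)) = 73458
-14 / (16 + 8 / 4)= -7 / 9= -0.78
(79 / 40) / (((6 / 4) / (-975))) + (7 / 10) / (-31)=-795939 / 620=-1283.77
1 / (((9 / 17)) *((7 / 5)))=85 / 63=1.35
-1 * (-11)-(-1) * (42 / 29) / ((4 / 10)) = 424 / 29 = 14.62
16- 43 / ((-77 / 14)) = 262 / 11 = 23.82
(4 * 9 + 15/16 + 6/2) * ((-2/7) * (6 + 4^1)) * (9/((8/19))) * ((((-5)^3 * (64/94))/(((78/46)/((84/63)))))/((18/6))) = 232702500/4277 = 54407.88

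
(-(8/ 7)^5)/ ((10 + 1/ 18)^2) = -10616832/ 550614127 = -0.02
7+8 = 15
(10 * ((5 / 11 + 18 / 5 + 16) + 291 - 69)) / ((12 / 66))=13313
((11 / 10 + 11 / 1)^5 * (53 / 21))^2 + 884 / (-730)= 137952095710496113806729457 / 321930000000000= 428515813097.56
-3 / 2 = -1.50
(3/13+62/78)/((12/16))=160/117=1.37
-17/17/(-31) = 1/31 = 0.03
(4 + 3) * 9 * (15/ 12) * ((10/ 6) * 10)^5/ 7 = 390625000/ 27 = 14467592.59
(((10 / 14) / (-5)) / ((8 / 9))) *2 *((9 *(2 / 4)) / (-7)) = 0.21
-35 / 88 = -0.40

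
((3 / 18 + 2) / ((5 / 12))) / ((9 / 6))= 52 / 15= 3.47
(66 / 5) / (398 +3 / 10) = 0.03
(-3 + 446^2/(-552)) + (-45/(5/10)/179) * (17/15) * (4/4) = -8989673/24702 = -363.92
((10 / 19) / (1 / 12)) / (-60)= -2 / 19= -0.11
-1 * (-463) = 463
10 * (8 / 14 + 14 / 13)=1500 / 91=16.48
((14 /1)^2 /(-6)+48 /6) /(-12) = 37 /18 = 2.06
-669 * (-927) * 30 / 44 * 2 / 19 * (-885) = -8232663825 / 209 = -39390736.00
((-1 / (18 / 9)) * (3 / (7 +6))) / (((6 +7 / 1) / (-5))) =15 / 338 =0.04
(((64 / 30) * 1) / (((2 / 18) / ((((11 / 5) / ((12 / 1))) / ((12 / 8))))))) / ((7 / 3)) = 176 / 175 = 1.01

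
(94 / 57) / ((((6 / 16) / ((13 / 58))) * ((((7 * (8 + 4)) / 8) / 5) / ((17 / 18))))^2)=1836421600 / 15411218193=0.12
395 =395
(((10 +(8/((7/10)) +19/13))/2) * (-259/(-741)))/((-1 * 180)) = -77071/3467880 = -0.02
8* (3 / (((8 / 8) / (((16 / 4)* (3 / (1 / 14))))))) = 4032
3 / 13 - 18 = -231 / 13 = -17.77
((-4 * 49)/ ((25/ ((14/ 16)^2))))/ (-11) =2401/ 4400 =0.55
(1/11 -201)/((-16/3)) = 3315/88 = 37.67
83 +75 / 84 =83.89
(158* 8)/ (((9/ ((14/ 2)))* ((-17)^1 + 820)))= 8848/ 7227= 1.22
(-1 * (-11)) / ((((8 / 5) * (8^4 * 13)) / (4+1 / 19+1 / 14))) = 60335 / 113311744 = 0.00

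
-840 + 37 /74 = -1679 /2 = -839.50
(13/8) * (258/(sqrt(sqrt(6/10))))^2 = 72111 * sqrt(15)/2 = 139642.35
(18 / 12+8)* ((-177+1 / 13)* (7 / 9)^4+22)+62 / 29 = -999144611 / 2473497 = -403.94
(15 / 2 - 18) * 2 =-21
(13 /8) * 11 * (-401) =-57343 /8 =-7167.88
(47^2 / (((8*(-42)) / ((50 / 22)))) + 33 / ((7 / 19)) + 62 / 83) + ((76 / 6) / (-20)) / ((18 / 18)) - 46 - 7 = 11116891 / 511280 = 21.74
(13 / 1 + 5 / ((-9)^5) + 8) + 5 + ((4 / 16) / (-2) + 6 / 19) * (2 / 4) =26.10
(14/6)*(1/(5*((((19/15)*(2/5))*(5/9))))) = 63/38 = 1.66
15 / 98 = 0.15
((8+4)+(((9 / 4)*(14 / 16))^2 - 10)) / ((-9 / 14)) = -42119 / 4608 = -9.14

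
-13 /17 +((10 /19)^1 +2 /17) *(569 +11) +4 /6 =361825 /969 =373.40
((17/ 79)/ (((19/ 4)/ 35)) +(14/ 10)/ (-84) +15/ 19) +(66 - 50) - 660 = -57786241/ 90060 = -641.64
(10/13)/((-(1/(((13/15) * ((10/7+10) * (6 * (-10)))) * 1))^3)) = 55377920000/343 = 161451661.81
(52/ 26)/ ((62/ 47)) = 47/ 31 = 1.52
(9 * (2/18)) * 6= 6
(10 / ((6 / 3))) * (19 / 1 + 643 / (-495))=8762 / 99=88.51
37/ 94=0.39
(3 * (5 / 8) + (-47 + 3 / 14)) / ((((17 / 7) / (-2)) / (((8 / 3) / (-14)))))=-2515 / 357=-7.04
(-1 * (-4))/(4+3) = 4/7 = 0.57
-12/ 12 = -1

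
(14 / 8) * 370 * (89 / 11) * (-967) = -111451585 / 22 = -5065981.14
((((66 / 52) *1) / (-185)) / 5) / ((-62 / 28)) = 231 / 372775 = 0.00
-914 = -914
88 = 88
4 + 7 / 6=31 / 6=5.17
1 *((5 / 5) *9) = 9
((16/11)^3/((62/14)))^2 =822083584/1702470121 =0.48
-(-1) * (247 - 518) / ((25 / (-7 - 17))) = 6504 / 25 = 260.16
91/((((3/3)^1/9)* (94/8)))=3276/47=69.70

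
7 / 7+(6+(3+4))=14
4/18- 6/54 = 1/9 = 0.11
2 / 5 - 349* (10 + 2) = -20938 / 5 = -4187.60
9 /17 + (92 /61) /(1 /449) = 677.71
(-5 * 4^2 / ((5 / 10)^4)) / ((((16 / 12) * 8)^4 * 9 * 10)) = -9 / 8192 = -0.00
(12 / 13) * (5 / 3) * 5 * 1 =100 / 13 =7.69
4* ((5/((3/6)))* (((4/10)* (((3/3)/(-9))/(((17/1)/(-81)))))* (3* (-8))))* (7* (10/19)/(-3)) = 80640/323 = 249.66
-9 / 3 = -3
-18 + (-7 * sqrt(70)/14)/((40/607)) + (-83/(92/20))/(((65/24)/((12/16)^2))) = -607 * sqrt(70)/80-13005/598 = -85.23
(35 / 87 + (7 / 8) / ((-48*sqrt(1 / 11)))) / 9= 35 / 783-7*sqrt(11) / 3456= 0.04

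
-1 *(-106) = 106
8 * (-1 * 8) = -64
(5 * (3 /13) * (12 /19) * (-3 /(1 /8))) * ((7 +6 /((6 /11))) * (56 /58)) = -2177280 /7163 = -303.96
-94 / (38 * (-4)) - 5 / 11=137 / 836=0.16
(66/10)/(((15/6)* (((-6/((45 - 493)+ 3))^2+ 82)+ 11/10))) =348524/10970609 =0.03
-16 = -16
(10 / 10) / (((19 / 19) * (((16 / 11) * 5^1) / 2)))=11 / 40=0.28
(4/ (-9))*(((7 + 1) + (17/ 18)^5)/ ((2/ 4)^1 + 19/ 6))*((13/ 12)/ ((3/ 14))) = -1504812491/ 280600848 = -5.36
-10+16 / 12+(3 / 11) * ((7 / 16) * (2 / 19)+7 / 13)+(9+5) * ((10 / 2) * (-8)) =-3370111 / 5928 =-568.51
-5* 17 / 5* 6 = -102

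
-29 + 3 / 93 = -898 / 31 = -28.97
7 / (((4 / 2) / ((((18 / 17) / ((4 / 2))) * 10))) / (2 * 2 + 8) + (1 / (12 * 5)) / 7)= 6615 / 32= 206.72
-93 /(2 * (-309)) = 31 /206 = 0.15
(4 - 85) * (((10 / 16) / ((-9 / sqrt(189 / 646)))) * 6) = 18.26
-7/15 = -0.47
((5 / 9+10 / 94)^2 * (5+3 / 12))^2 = 18823840000 / 3557287449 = 5.29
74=74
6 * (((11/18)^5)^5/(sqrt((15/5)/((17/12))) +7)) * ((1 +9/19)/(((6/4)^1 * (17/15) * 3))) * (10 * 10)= 663625739032537797506210287375/5699602600489241150356392827682816- 94803677004648256786601469625 * sqrt(17)/16148874034719516592676446345101312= 0.00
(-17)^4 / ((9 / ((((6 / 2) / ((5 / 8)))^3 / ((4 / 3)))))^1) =96216192 / 125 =769729.54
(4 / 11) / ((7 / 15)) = 60 / 77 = 0.78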